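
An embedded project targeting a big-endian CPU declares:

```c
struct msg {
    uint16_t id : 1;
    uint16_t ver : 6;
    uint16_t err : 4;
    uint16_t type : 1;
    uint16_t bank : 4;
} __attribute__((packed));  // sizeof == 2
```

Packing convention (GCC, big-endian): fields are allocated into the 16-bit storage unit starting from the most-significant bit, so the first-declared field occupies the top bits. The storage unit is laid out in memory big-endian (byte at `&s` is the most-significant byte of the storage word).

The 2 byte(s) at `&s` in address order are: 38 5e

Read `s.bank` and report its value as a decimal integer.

[0]=0x38 [1]=0x5e (big-endian) → word 0x385e
id [15+:1] = (word>>15) & 0x1 = 0
ver [9+:6] = (word>>9) & 0x3f = 28
err [5+:4] = (word>>5) & 0xf = 2
type [4+:1] = (word>>4) & 0x1 = 1
bank [0+:4] = (word>>0) & 0xf = 14  ←

14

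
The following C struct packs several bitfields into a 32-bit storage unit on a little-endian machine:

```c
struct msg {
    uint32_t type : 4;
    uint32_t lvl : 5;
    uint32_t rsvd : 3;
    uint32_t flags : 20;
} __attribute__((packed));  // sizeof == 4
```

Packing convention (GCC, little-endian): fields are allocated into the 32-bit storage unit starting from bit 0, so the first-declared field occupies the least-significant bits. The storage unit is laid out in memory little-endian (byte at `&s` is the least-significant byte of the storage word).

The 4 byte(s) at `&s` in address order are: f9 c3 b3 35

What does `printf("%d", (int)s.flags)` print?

[0]=0xf9 [1]=0xc3 [2]=0xb3 [3]=0x35 (little-endian) → word 0x35b3c3f9
type:4 @ bit 0 → (0x35b3c3f9>>0)&0xf = 0x9
lvl:5 @ bit 4 → (0x35b3c3f9>>4)&0x1f = 0x1f
rsvd:3 @ bit 9 → (0x35b3c3f9>>9)&0x7 = 0x1
flags:20 @ bit 12 → (0x35b3c3f9>>12)&0xfffff = 0x35b3c  ←

219964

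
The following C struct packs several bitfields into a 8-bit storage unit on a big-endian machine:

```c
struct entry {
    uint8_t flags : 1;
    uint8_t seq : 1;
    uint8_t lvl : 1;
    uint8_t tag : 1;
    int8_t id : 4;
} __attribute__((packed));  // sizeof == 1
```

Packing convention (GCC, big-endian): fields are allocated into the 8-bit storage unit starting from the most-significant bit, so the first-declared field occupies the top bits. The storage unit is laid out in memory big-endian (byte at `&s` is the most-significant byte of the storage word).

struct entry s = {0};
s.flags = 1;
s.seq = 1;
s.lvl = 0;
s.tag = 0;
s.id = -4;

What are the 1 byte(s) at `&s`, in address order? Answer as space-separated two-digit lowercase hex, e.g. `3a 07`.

[7+:1] flags=1 & 0x1 = 0x1; word=0x80
[6+:1] seq=1 & 0x1 = 0x1; word=0xc0
[5+:1] lvl=0 & 0x1 = 0x0; word=0xc0
[4+:1] tag=0 & 0x1 = 0x0; word=0xc0
[0+:4] id=-4 & 0xf = 0xc; word=0xcc
word = 0xcc → big-endian bytes:
  [0]=0xcc

cc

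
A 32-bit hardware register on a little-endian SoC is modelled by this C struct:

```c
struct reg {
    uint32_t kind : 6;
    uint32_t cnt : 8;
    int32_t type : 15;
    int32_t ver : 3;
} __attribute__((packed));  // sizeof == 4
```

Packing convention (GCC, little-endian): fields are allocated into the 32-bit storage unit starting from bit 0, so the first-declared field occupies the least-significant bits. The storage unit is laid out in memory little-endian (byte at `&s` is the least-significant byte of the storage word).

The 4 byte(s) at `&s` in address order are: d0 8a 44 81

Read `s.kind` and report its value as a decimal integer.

16

[0]=0xd0 [1]=0x8a [2]=0x44 [3]=0x81 (little-endian) → word 0x81448ad0
kind:6 @ bit 0 → (0x81448ad0>>0)&0x3f = 0x10  ←
cnt:8 @ bit 6 → (0x81448ad0>>6)&0xff = 0x2b
type:15 @ bit 14 → (0x81448ad0>>14)&0x7fff = 0x512
ver:3 @ bit 29 → (0x81448ad0>>29)&0x7 = 0x4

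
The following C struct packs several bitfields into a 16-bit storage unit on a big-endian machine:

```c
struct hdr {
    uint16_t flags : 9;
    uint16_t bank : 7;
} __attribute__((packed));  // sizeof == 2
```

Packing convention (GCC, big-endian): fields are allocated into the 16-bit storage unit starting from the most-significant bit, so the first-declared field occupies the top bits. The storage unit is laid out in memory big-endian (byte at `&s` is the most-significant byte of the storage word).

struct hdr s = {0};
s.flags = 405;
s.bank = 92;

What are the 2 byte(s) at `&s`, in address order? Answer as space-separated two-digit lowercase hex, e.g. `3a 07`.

flags:9 = 405 → 0x195 << 7 → word 0xca80
bank:7 = 92 → 0x5c << 0 → word 0xcadc
word = 0xcadc → big-endian bytes:
  [0]=0xca  [1]=0xdc

ca dc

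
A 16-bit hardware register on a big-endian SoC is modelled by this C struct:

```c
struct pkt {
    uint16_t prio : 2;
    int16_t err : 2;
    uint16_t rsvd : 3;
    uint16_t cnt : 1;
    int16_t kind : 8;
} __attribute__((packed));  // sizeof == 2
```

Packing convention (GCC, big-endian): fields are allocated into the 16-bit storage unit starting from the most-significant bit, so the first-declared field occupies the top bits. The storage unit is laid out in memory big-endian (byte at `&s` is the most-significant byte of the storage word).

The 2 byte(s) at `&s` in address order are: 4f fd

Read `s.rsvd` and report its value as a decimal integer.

7

[0]=0x4f [1]=0xfd (big-endian) → word 0x4ffd
prio:2 @ bit 14 → (0x4ffd>>14)&0x3 = 0x1
err:2 @ bit 12 → (0x4ffd>>12)&0x3 = 0x0
rsvd:3 @ bit 9 → (0x4ffd>>9)&0x7 = 0x7  ←
cnt:1 @ bit 8 → (0x4ffd>>8)&0x1 = 0x1
kind:8 @ bit 0 → (0x4ffd>>0)&0xff = 0xfd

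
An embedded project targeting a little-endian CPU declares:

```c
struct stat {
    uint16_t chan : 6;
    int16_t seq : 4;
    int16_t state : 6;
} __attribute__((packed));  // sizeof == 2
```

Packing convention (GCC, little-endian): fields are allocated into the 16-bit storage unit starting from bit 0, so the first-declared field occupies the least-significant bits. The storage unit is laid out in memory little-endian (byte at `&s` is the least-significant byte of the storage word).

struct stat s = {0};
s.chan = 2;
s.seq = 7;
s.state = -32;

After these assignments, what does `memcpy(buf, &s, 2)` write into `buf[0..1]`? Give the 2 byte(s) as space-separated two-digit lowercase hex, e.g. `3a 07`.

c2 81

[0+:6] chan=2 & 0x3f = 0x2; word=0x0002
[6+:4] seq=7 & 0xf = 0x7; word=0x01c2
[10+:6] state=-32 & 0x3f = 0x20; word=0x81c2
word = 0x81c2 → little-endian bytes:
  [0]=0xc2  [1]=0x81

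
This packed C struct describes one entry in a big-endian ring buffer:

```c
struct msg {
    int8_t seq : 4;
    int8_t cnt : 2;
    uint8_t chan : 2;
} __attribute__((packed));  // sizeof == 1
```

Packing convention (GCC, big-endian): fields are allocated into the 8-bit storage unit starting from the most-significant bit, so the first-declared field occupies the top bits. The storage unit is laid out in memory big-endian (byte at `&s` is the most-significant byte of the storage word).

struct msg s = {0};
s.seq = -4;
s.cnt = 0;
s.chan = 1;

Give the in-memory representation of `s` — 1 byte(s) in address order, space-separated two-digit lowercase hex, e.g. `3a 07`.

c1

[4+:4] seq=-4 & 0xf = 0xc; word=0xc0
[2+:2] cnt=0 & 0x3 = 0x0; word=0xc0
[0+:2] chan=1 & 0x3 = 0x1; word=0xc1
word = 0xc1 → big-endian bytes:
  [0]=0xc1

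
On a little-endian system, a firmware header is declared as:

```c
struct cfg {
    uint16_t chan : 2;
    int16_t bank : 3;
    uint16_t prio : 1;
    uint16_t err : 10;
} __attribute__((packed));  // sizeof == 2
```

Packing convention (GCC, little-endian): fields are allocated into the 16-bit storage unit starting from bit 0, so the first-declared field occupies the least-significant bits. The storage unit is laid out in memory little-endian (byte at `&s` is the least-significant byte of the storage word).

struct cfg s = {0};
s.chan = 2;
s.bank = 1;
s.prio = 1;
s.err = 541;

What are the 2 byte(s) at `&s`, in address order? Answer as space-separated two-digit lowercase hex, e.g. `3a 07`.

chan (2b) val=2 bits=0x2 at bit 0: 0x0002
bank (3b) val=1 bits=0x1 at bit 2: 0x0006
prio (1b) val=1 bits=0x1 at bit 5: 0x0026
err (10b) val=541 bits=0x21d at bit 6: 0x8766
word = 0x8766 → little-endian bytes:
  [0]=0x66  [1]=0x87

66 87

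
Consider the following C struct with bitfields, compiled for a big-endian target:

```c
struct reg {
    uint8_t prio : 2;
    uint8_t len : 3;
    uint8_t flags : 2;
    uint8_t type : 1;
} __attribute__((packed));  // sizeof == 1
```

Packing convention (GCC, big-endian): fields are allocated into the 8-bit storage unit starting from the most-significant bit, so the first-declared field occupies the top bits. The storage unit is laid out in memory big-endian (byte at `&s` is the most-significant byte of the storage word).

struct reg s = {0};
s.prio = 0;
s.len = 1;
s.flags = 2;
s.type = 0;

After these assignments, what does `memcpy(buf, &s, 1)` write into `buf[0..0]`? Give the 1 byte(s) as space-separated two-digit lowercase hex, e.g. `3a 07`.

0c

prio (2b) val=0 bits=0x0 at bit 6: 0x00
len (3b) val=1 bits=0x1 at bit 3: 0x08
flags (2b) val=2 bits=0x2 at bit 1: 0x0c
type (1b) val=0 bits=0x0 at bit 0: 0x0c
word = 0x0c → big-endian bytes:
  [0]=0x0c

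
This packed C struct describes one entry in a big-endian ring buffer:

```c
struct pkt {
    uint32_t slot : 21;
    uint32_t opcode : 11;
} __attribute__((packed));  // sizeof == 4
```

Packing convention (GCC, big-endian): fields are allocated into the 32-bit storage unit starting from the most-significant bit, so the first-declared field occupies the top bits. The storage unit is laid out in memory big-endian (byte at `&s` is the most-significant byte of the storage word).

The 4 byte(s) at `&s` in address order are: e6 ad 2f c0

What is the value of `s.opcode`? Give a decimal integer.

1984

[0]=0xe6 [1]=0xad [2]=0x2f [3]=0xc0 (big-endian) → word 0xe6ad2fc0
slot [11+:21] = (word>>11) & 0x1fffff = 1889701
opcode [0+:11] = (word>>0) & 0x7ff = 1984  ←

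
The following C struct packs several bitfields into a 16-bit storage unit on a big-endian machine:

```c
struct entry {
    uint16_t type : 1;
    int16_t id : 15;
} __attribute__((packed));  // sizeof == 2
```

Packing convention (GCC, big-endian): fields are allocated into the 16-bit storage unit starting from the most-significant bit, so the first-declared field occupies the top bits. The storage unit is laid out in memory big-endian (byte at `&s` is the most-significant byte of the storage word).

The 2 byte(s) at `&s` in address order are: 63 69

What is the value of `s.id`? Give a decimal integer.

-7319

[0]=0x63 [1]=0x69 (big-endian) → word 0x6369
type:1 @ bit 15 → (0x6369>>15)&0x1 = 0x0
id:15 @ bit 0 → (0x6369>>0)&0x7fff = 0x6369  ←
id signed 15b, MSB=1: 25449 - 32768 = -7319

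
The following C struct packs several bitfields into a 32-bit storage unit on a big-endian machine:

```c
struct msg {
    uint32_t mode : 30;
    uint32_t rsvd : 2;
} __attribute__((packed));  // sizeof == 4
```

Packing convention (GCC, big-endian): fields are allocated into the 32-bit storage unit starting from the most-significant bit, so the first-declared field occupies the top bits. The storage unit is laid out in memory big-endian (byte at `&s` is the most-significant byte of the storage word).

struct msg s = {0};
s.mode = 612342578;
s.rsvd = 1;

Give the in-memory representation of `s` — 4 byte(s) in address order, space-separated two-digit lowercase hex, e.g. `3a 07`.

91 fe 6c c9

[2+:30] mode=612342578 & 0x3fffffff = 0x247f9b32; word=0x91fe6cc8
[0+:2] rsvd=1 & 0x3 = 0x1; word=0x91fe6cc9
word = 0x91fe6cc9 → big-endian bytes:
  [0]=0x91  [1]=0xfe  [2]=0x6c  [3]=0xc9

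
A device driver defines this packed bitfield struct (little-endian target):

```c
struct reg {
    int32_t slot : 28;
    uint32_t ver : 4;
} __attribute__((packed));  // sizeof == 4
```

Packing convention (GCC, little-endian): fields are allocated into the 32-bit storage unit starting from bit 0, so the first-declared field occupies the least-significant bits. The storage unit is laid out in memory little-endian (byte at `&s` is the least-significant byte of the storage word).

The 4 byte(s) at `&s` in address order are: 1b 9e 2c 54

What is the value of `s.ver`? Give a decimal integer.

[0]=0x1b [1]=0x9e [2]=0x2c [3]=0x54 (little-endian) → word 0x542c9e1b
slot:28 @ bit 0 → (0x542c9e1b>>0)&0xfffffff = 0x42c9e1b
ver:4 @ bit 28 → (0x542c9e1b>>28)&0xf = 0x5  ←

5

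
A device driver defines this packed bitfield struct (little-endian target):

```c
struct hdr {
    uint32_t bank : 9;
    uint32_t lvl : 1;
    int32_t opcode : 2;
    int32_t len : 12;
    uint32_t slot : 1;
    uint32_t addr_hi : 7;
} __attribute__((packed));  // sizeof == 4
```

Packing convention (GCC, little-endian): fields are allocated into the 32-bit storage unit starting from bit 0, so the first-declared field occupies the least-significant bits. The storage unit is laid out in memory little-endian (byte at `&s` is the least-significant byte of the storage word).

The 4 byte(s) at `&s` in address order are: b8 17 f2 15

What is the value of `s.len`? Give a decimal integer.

-223

[0]=0xb8 [1]=0x17 [2]=0xf2 [3]=0x15 (little-endian) → word 0x15f217b8
bank:9 @ bit 0 → (0x15f217b8>>0)&0x1ff = 0x1b8
lvl:1 @ bit 9 → (0x15f217b8>>9)&0x1 = 0x1
opcode:2 @ bit 10 → (0x15f217b8>>10)&0x3 = 0x1
len:12 @ bit 12 → (0x15f217b8>>12)&0xfff = 0xf21  ←
slot:1 @ bit 24 → (0x15f217b8>>24)&0x1 = 0x1
addr_hi:7 @ bit 25 → (0x15f217b8>>25)&0x7f = 0xa
len signed 12b, MSB=1: 3873 - 4096 = -223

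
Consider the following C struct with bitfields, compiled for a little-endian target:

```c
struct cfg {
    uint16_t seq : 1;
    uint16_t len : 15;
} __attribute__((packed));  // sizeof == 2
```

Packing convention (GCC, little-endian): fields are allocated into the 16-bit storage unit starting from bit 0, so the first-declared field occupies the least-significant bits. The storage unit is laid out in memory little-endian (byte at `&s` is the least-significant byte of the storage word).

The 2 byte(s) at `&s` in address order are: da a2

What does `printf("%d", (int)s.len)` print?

[0]=0xda [1]=0xa2 (little-endian) → word 0xa2da
seq:1 @ bit 0 → (0xa2da>>0)&0x1 = 0x0
len:15 @ bit 1 → (0xa2da>>1)&0x7fff = 0x516d  ←

20845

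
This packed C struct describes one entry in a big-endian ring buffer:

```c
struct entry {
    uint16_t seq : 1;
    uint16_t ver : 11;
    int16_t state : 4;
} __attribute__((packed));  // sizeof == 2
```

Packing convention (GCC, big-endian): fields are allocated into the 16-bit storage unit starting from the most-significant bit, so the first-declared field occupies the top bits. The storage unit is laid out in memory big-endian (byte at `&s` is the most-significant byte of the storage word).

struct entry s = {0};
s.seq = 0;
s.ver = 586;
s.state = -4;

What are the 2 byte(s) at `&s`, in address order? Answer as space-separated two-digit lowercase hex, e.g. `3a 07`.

seq (1b) val=0 bits=0x0 at bit 15: 0x0000
ver (11b) val=586 bits=0x24a at bit 4: 0x24a0
state (4b) val=-4 bits=0xc at bit 0: 0x24ac
word = 0x24ac → big-endian bytes:
  [0]=0x24  [1]=0xac

24 ac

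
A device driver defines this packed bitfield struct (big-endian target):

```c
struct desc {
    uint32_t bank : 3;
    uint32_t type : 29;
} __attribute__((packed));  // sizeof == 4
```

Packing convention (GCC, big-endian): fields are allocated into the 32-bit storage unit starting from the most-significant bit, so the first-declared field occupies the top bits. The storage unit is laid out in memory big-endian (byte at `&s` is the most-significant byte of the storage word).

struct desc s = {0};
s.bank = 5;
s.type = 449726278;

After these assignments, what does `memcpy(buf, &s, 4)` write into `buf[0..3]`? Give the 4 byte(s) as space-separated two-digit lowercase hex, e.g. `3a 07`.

bank (3b) val=5 bits=0x5 at bit 29: 0xa0000000
type (29b) val=449726278 bits=0x1ace4746 at bit 0: 0xbace4746
word = 0xbace4746 → big-endian bytes:
  [0]=0xba  [1]=0xce  [2]=0x47  [3]=0x46

ba ce 47 46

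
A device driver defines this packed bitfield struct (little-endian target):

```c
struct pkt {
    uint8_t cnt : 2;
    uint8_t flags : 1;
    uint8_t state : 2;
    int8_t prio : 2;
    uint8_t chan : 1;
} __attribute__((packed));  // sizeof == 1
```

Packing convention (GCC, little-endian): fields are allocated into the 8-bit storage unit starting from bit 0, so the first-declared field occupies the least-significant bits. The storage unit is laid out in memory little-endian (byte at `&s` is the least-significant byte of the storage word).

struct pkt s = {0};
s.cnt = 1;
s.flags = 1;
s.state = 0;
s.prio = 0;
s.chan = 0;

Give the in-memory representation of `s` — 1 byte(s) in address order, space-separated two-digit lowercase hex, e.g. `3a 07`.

05

[0+:2] cnt=1 & 0x3 = 0x1; word=0x01
[2+:1] flags=1 & 0x1 = 0x1; word=0x05
[3+:2] state=0 & 0x3 = 0x0; word=0x05
[5+:2] prio=0 & 0x3 = 0x0; word=0x05
[7+:1] chan=0 & 0x1 = 0x0; word=0x05
word = 0x05 → little-endian bytes:
  [0]=0x05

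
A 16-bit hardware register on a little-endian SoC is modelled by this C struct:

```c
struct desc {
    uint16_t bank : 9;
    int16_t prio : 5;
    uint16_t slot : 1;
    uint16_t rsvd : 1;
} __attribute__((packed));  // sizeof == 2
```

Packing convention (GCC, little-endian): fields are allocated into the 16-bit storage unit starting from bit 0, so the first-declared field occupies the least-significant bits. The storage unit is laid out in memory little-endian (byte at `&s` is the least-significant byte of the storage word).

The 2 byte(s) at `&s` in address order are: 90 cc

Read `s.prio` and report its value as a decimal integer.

[0]=0x90 [1]=0xcc (little-endian) → word 0xcc90
bank [0+:9] = (word>>0) & 0x1ff = 144
prio [9+:5] = (word>>9) & 0x1f = 6  ←
slot [14+:1] = (word>>14) & 0x1 = 1
rsvd [15+:1] = (word>>15) & 0x1 = 1
prio signed 5b, MSB=0: value = 6

6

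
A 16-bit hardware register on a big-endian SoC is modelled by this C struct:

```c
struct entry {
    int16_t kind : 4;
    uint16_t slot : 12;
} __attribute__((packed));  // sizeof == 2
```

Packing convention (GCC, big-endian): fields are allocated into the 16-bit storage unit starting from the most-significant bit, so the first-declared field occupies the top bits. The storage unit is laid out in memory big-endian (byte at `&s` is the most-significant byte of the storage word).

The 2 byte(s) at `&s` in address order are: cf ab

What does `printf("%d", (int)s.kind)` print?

[0]=0xcf [1]=0xab (big-endian) → word 0xcfab
kind:4 @ bit 12 → (0xcfab>>12)&0xf = 0xc  ←
slot:12 @ bit 0 → (0xcfab>>0)&0xfff = 0xfab
kind signed 4b, MSB=1: 12 - 16 = -4

-4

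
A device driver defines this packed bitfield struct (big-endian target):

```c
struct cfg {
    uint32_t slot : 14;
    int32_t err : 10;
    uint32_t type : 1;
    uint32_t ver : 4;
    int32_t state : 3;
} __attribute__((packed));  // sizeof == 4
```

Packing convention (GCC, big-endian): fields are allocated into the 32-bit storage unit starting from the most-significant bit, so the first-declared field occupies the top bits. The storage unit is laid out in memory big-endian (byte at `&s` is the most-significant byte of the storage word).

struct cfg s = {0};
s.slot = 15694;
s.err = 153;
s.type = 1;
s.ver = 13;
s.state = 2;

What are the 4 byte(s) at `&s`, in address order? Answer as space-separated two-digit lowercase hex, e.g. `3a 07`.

slot:14 = 15694 → 0x3d4e << 18 → word 0xf5380000
err:10 = 153 → 0x99 << 8 → word 0xf5389900
type:1 = 1 → 0x1 << 7 → word 0xf5389980
ver:4 = 13 → 0xd << 3 → word 0xf53899e8
state:3 = 2 → 0x2 << 0 → word 0xf53899ea
word = 0xf53899ea → big-endian bytes:
  [0]=0xf5  [1]=0x38  [2]=0x99  [3]=0xea

f5 38 99 ea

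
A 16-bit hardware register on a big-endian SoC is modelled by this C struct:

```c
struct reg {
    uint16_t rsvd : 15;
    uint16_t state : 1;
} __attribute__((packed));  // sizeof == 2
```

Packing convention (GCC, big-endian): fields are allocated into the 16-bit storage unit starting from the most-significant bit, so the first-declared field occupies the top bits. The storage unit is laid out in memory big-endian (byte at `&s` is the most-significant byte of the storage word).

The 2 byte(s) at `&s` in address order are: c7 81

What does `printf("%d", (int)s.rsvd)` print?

25536

[0]=0xc7 [1]=0x81 (big-endian) → word 0xc781
rsvd:15 @ bit 1 → (0xc781>>1)&0x7fff = 0x63c0  ←
state:1 @ bit 0 → (0xc781>>0)&0x1 = 0x1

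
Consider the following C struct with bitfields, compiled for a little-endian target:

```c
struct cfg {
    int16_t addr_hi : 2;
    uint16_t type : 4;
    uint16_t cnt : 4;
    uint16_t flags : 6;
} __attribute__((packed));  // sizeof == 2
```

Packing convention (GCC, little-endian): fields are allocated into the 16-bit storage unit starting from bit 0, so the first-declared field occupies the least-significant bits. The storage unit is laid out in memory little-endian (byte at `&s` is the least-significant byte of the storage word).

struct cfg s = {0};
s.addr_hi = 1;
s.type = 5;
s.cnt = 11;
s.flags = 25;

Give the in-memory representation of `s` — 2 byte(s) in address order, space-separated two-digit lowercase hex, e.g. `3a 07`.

[0+:2] addr_hi=1 & 0x3 = 0x1; word=0x0001
[2+:4] type=5 & 0xf = 0x5; word=0x0015
[6+:4] cnt=11 & 0xf = 0xb; word=0x02d5
[10+:6] flags=25 & 0x3f = 0x19; word=0x66d5
word = 0x66d5 → little-endian bytes:
  [0]=0xd5  [1]=0x66

d5 66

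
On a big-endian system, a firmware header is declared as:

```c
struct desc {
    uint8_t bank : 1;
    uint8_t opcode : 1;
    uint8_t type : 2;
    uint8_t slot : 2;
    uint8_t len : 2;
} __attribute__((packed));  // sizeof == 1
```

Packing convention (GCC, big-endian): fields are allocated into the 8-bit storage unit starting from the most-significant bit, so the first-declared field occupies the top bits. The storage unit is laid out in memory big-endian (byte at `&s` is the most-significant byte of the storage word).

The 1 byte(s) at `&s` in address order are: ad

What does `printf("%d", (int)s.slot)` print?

3

[0]=0xad (big-endian) → word 0xad
bank [7+:1] = (word>>7) & 0x1 = 1
opcode [6+:1] = (word>>6) & 0x1 = 0
type [4+:2] = (word>>4) & 0x3 = 2
slot [2+:2] = (word>>2) & 0x3 = 3  ←
len [0+:2] = (word>>0) & 0x3 = 1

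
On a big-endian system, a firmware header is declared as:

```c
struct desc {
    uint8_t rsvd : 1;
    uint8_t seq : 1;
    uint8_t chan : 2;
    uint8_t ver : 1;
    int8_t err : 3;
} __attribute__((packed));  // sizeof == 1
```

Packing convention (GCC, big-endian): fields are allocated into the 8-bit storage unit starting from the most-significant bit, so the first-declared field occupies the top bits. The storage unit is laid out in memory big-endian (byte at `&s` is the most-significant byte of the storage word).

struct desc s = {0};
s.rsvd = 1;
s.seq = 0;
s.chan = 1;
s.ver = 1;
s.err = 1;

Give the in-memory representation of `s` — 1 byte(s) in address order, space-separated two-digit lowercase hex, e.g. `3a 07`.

rsvd (1b) val=1 bits=0x1 at bit 7: 0x80
seq (1b) val=0 bits=0x0 at bit 6: 0x80
chan (2b) val=1 bits=0x1 at bit 4: 0x90
ver (1b) val=1 bits=0x1 at bit 3: 0x98
err (3b) val=1 bits=0x1 at bit 0: 0x99
word = 0x99 → big-endian bytes:
  [0]=0x99

99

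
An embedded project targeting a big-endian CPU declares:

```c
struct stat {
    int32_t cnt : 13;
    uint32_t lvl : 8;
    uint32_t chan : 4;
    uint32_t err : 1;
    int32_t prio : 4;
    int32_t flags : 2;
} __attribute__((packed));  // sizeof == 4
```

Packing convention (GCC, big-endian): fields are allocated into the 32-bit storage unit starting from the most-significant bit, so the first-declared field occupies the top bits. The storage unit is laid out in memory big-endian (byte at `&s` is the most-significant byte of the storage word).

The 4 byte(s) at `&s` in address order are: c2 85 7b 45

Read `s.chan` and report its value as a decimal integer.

[0]=0xc2 [1]=0x85 [2]=0x7b [3]=0x45 (big-endian) → word 0xc2857b45
cnt [19+:13] = (word>>19) & 0x1fff = 6224
lvl [11+:8] = (word>>11) & 0xff = 175
chan [7+:4] = (word>>7) & 0xf = 6  ←
err [6+:1] = (word>>6) & 0x1 = 1
prio [2+:4] = (word>>2) & 0xf = 1
flags [0+:2] = (word>>0) & 0x3 = 1

6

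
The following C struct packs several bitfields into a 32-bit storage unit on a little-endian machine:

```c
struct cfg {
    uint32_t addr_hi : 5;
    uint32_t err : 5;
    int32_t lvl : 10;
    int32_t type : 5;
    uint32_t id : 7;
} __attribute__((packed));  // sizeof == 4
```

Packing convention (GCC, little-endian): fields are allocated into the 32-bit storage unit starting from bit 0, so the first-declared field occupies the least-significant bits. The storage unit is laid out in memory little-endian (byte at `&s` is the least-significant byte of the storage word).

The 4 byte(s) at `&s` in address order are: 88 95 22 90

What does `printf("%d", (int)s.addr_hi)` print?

8

[0]=0x88 [1]=0x95 [2]=0x22 [3]=0x90 (little-endian) → word 0x90229588
addr_hi:5 @ bit 0 → (0x90229588>>0)&0x1f = 0x8  ←
err:5 @ bit 5 → (0x90229588>>5)&0x1f = 0xc
lvl:10 @ bit 10 → (0x90229588>>10)&0x3ff = 0xa5
type:5 @ bit 20 → (0x90229588>>20)&0x1f = 0x2
id:7 @ bit 25 → (0x90229588>>25)&0x7f = 0x48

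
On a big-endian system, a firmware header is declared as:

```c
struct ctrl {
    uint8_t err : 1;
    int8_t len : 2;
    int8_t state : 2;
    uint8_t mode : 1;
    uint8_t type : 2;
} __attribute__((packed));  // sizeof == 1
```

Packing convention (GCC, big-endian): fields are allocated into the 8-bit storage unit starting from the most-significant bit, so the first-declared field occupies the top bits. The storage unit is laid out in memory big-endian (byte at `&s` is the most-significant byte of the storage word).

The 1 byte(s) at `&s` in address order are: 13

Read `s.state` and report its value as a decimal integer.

[0]=0x13 (big-endian) → word 0x13
err:1 @ bit 7 → (0x13>>7)&0x1 = 0x0
len:2 @ bit 5 → (0x13>>5)&0x3 = 0x0
state:2 @ bit 3 → (0x13>>3)&0x3 = 0x2  ←
mode:1 @ bit 2 → (0x13>>2)&0x1 = 0x0
type:2 @ bit 0 → (0x13>>0)&0x3 = 0x3
state signed 2b, MSB=1: 2 - 4 = -2

-2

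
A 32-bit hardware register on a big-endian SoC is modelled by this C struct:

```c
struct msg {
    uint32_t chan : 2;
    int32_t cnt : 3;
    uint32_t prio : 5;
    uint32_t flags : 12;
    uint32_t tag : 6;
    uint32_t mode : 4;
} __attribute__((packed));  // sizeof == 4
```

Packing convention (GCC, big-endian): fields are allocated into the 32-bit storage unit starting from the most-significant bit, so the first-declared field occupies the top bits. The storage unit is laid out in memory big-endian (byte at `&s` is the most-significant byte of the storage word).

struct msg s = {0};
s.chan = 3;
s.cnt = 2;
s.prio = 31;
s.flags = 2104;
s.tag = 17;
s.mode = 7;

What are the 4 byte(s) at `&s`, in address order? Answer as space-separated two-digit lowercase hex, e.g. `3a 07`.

d7 e0 e1 17

chan (2b) val=3 bits=0x3 at bit 30: 0xc0000000
cnt (3b) val=2 bits=0x2 at bit 27: 0xd0000000
prio (5b) val=31 bits=0x1f at bit 22: 0xd7c00000
flags (12b) val=2104 bits=0x838 at bit 10: 0xd7e0e000
tag (6b) val=17 bits=0x11 at bit 4: 0xd7e0e110
mode (4b) val=7 bits=0x7 at bit 0: 0xd7e0e117
word = 0xd7e0e117 → big-endian bytes:
  [0]=0xd7  [1]=0xe0  [2]=0xe1  [3]=0x17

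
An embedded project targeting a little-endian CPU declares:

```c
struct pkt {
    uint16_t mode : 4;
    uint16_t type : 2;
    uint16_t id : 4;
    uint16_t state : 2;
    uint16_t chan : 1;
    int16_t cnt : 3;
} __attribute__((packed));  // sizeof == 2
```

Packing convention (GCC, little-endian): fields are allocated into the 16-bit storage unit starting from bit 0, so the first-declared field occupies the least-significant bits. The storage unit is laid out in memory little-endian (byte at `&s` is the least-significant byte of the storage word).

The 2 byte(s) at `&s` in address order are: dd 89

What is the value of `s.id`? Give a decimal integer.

7

[0]=0xdd [1]=0x89 (little-endian) → word 0x89dd
mode:4 @ bit 0 → (0x89dd>>0)&0xf = 0xd
type:2 @ bit 4 → (0x89dd>>4)&0x3 = 0x1
id:4 @ bit 6 → (0x89dd>>6)&0xf = 0x7  ←
state:2 @ bit 10 → (0x89dd>>10)&0x3 = 0x2
chan:1 @ bit 12 → (0x89dd>>12)&0x1 = 0x0
cnt:3 @ bit 13 → (0x89dd>>13)&0x7 = 0x4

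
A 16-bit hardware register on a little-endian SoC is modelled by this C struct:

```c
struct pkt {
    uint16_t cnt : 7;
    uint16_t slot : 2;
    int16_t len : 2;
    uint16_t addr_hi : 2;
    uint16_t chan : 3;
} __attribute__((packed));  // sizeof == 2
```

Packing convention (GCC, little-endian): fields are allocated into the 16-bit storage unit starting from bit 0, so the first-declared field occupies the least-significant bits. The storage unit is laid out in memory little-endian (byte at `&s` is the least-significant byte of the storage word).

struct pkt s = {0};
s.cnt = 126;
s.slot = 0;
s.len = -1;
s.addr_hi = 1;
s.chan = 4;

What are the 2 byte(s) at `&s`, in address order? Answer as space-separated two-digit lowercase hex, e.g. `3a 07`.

7e 8e

cnt (7b) val=126 bits=0x7e at bit 0: 0x007e
slot (2b) val=0 bits=0x0 at bit 7: 0x007e
len (2b) val=-1 bits=0x3 at bit 9: 0x067e
addr_hi (2b) val=1 bits=0x1 at bit 11: 0x0e7e
chan (3b) val=4 bits=0x4 at bit 13: 0x8e7e
word = 0x8e7e → little-endian bytes:
  [0]=0x7e  [1]=0x8e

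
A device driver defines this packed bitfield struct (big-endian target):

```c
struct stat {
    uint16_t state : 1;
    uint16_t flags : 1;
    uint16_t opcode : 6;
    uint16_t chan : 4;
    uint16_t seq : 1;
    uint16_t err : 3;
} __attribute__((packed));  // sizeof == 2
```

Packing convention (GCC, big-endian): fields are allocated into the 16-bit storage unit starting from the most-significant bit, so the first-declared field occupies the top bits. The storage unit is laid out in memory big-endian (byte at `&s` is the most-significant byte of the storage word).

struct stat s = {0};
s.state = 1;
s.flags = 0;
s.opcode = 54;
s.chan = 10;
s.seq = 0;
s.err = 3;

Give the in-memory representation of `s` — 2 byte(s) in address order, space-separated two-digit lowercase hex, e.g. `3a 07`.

[15+:1] state=1 & 0x1 = 0x1; word=0x8000
[14+:1] flags=0 & 0x1 = 0x0; word=0x8000
[8+:6] opcode=54 & 0x3f = 0x36; word=0xb600
[4+:4] chan=10 & 0xf = 0xa; word=0xb6a0
[3+:1] seq=0 & 0x1 = 0x0; word=0xb6a0
[0+:3] err=3 & 0x7 = 0x3; word=0xb6a3
word = 0xb6a3 → big-endian bytes:
  [0]=0xb6  [1]=0xa3

b6 a3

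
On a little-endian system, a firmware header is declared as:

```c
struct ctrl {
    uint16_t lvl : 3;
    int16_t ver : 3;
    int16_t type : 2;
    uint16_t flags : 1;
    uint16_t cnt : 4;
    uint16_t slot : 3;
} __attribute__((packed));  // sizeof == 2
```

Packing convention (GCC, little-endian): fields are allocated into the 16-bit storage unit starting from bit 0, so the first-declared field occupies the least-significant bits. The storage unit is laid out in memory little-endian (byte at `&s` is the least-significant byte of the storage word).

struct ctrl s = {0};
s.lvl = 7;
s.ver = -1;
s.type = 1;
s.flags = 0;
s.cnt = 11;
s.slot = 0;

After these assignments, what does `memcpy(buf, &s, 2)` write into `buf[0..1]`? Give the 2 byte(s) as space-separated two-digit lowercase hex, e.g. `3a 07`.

lvl:3 = 7 → 0x7 << 0 → word 0x0007
ver:3 = -1 → 0x7 << 3 → word 0x003f
type:2 = 1 → 0x1 << 6 → word 0x007f
flags:1 = 0 → 0x0 << 8 → word 0x007f
cnt:4 = 11 → 0xb << 9 → word 0x167f
slot:3 = 0 → 0x0 << 13 → word 0x167f
word = 0x167f → little-endian bytes:
  [0]=0x7f  [1]=0x16

7f 16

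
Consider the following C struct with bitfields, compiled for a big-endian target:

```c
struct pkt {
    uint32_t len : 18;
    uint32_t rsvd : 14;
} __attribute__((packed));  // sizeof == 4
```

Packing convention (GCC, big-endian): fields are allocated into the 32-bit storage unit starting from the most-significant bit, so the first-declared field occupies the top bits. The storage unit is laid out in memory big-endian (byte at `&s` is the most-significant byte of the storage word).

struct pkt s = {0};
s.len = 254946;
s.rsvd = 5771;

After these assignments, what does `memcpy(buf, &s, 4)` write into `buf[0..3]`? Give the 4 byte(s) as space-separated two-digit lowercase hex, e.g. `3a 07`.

f8 f8 96 8b

[14+:18] len=254946 & 0x3ffff = 0x3e3e2; word=0xf8f88000
[0+:14] rsvd=5771 & 0x3fff = 0x168b; word=0xf8f8968b
word = 0xf8f8968b → big-endian bytes:
  [0]=0xf8  [1]=0xf8  [2]=0x96  [3]=0x8b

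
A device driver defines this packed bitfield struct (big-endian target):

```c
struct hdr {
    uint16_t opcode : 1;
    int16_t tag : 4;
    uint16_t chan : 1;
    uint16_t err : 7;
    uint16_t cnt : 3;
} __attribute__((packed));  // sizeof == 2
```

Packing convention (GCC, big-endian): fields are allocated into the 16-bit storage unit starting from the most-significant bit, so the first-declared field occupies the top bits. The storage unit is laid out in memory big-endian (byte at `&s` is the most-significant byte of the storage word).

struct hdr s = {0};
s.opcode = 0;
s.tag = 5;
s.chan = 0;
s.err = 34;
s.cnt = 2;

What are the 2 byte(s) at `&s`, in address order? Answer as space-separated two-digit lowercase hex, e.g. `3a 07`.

29 12

[15+:1] opcode=0 & 0x1 = 0x0; word=0x0000
[11+:4] tag=5 & 0xf = 0x5; word=0x2800
[10+:1] chan=0 & 0x1 = 0x0; word=0x2800
[3+:7] err=34 & 0x7f = 0x22; word=0x2910
[0+:3] cnt=2 & 0x7 = 0x2; word=0x2912
word = 0x2912 → big-endian bytes:
  [0]=0x29  [1]=0x12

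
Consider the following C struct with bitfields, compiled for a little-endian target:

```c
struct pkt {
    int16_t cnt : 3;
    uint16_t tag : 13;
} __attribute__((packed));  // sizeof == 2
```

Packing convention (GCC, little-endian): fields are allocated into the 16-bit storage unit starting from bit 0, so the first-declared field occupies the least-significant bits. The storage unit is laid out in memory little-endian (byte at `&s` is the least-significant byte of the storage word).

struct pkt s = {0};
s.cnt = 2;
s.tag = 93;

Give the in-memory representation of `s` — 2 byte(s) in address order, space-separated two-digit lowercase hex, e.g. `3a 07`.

ea 02

cnt (3b) val=2 bits=0x2 at bit 0: 0x0002
tag (13b) val=93 bits=0x5d at bit 3: 0x02ea
word = 0x02ea → little-endian bytes:
  [0]=0xea  [1]=0x02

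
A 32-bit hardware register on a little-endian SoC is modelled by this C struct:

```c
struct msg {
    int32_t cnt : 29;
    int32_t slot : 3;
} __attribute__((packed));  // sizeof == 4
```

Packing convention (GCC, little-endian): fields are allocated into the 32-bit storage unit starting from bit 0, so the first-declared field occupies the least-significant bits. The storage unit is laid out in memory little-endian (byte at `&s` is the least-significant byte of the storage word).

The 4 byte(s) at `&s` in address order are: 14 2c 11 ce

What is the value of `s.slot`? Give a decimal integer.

-2

[0]=0x14 [1]=0x2c [2]=0x11 [3]=0xce (little-endian) → word 0xce112c14
cnt:29 @ bit 0 → (0xce112c14>>0)&0x1fffffff = 0xe112c14
slot:3 @ bit 29 → (0xce112c14>>29)&0x7 = 0x6  ←
slot signed 3b, MSB=1: 6 - 8 = -2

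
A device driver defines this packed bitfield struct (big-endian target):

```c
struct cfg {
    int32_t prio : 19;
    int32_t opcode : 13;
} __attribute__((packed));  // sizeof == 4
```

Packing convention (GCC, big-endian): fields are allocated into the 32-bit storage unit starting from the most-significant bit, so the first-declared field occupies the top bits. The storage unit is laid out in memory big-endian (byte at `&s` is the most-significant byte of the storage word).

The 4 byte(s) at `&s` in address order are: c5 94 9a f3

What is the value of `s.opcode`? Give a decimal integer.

[0]=0xc5 [1]=0x94 [2]=0x9a [3]=0xf3 (big-endian) → word 0xc5949af3
prio:19 @ bit 13 → (0xc5949af3>>13)&0x7ffff = 0x62ca4
opcode:13 @ bit 0 → (0xc5949af3>>0)&0x1fff = 0x1af3  ←
opcode signed 13b, MSB=1: 6899 - 8192 = -1293

-1293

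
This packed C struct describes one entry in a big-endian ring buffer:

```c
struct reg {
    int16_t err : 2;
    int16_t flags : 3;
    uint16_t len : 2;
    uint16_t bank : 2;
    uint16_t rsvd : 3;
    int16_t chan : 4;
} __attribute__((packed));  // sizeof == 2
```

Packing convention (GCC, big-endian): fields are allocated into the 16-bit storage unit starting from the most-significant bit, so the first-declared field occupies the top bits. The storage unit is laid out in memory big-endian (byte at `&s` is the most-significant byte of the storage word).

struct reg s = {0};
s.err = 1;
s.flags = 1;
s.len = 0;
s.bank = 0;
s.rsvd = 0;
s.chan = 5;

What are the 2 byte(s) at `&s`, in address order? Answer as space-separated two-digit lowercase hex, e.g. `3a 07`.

48 05

err (2b) val=1 bits=0x1 at bit 14: 0x4000
flags (3b) val=1 bits=0x1 at bit 11: 0x4800
len (2b) val=0 bits=0x0 at bit 9: 0x4800
bank (2b) val=0 bits=0x0 at bit 7: 0x4800
rsvd (3b) val=0 bits=0x0 at bit 4: 0x4800
chan (4b) val=5 bits=0x5 at bit 0: 0x4805
word = 0x4805 → big-endian bytes:
  [0]=0x48  [1]=0x05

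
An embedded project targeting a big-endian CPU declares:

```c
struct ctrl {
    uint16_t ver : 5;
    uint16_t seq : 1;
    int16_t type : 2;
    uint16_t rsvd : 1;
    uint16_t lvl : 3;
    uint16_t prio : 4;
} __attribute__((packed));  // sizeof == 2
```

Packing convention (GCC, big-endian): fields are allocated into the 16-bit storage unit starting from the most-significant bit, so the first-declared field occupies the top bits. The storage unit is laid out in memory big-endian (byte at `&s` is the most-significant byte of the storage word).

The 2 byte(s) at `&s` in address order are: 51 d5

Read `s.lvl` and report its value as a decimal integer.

[0]=0x51 [1]=0xd5 (big-endian) → word 0x51d5
ver:5 @ bit 11 → (0x51d5>>11)&0x1f = 0xa
seq:1 @ bit 10 → (0x51d5>>10)&0x1 = 0x0
type:2 @ bit 8 → (0x51d5>>8)&0x3 = 0x1
rsvd:1 @ bit 7 → (0x51d5>>7)&0x1 = 0x1
lvl:3 @ bit 4 → (0x51d5>>4)&0x7 = 0x5  ←
prio:4 @ bit 0 → (0x51d5>>0)&0xf = 0x5

5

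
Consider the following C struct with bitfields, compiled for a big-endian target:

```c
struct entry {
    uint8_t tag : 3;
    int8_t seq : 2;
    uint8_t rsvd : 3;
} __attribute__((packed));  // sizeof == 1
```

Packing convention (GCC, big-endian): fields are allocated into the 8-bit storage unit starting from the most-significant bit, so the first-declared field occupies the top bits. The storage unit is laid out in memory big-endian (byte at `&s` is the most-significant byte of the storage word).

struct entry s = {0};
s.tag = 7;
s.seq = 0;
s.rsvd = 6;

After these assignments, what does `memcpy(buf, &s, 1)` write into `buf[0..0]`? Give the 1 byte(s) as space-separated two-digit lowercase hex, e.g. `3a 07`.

tag:3 = 7 → 0x7 << 5 → word 0xe0
seq:2 = 0 → 0x0 << 3 → word 0xe0
rsvd:3 = 6 → 0x6 << 0 → word 0xe6
word = 0xe6 → big-endian bytes:
  [0]=0xe6

e6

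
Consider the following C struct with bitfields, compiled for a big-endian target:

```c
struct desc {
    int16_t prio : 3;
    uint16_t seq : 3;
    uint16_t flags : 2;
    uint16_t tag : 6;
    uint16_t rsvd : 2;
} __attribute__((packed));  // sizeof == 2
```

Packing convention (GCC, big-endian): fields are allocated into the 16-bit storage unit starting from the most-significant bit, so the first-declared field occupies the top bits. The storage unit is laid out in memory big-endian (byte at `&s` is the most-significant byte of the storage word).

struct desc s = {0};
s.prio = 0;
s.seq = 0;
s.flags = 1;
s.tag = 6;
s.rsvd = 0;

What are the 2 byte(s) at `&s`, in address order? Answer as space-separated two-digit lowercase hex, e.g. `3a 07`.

prio (3b) val=0 bits=0x0 at bit 13: 0x0000
seq (3b) val=0 bits=0x0 at bit 10: 0x0000
flags (2b) val=1 bits=0x1 at bit 8: 0x0100
tag (6b) val=6 bits=0x6 at bit 2: 0x0118
rsvd (2b) val=0 bits=0x0 at bit 0: 0x0118
word = 0x0118 → big-endian bytes:
  [0]=0x01  [1]=0x18

01 18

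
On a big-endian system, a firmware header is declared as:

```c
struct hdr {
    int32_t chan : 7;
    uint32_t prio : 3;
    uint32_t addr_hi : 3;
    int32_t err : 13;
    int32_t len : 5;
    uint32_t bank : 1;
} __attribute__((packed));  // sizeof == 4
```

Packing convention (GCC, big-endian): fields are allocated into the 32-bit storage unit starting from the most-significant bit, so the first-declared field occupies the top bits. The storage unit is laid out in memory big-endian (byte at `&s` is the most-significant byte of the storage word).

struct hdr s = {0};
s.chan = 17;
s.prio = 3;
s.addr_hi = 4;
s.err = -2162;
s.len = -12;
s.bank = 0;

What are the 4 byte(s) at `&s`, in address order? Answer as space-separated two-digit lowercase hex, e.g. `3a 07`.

[25+:7] chan=17 & 0x7f = 0x11; word=0x22000000
[22+:3] prio=3 & 0x7 = 0x3; word=0x22c00000
[19+:3] addr_hi=4 & 0x7 = 0x4; word=0x22e00000
[6+:13] err=-2162 & 0x1fff = 0x178e; word=0x22e5e380
[1+:5] len=-12 & 0x1f = 0x14; word=0x22e5e3a8
[0+:1] bank=0 & 0x1 = 0x0; word=0x22e5e3a8
word = 0x22e5e3a8 → big-endian bytes:
  [0]=0x22  [1]=0xe5  [2]=0xe3  [3]=0xa8

22 e5 e3 a8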